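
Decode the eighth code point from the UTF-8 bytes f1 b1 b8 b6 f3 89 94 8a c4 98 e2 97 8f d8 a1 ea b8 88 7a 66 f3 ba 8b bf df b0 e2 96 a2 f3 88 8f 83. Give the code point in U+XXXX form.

U+0066

Offset 0: leading byte 0xF1 = 11110001 → 4-byte char #1 = F1 B1 B8 B6.
Offset 4: leading byte 0xF3 = 11110011 → 4-byte char #2 = F3 89 94 8A.
Offset 8: leading byte 0xC4 = 11000100 → 2-byte char #3 = C4 98.
Offset 10: leading byte 0xE2 = 11100010 → 3-byte char #4 = E2 97 8F.
Offset 13: leading byte 0xD8 = 11011000 → 2-byte char #5 = D8 A1.
Offset 15: leading byte 0xEA = 11101010 → 3-byte char #6 = EA B8 88.
Offset 18: leading byte 0x7A = 01111010 → 1-byte char #7 = 7A.
Offset 19: leading byte 0x66 = 01100110 → 1-byte char #8 = 66.
Leading byte 0x66 = 01100110 matches 0xxxxxxx → 1-byte sequence.
Byte 1: 0x66 = 01100110, payload 1100110 (7 bits).
Concatenate: 1100110 = 0x66 (7 bits → U+0066).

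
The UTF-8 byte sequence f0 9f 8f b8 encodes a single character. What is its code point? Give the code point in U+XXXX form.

Leading byte 0xF0 = 11110000 matches 11110xxx → 4-byte sequence.
Byte 1: 0xF0 = 11110000, payload 000 (3 bits).
Byte 2: 0x9F = 10011111 (10xxxxxx ✓), payload 011111.
Byte 3: 0x8F = 10001111 (10xxxxxx ✓), payload 001111.
Byte 4: 0xB8 = 10111000 (10xxxxxx ✓), payload 111000.
Concatenate: 000011111001111111000 = 0x1F3F8 (21 bits → U+1F3F8).

U+1F3F8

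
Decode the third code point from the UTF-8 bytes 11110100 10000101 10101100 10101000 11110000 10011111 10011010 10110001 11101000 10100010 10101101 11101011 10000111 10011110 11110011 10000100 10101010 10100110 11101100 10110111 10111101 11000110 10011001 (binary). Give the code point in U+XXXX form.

Offset 0: leading byte 0xF4 = 11110100 → 4-byte char #1 = F4 85 AC A8.
Offset 4: leading byte 0xF0 = 11110000 → 4-byte char #2 = F0 9F 9A B1.
Offset 8: leading byte 0xE8 = 11101000 → 3-byte char #3 = E8 A2 AD.
Leading byte 0xE8 = 11101000 matches 1110xxxx → 3-byte sequence.
Byte 1: 0xE8 = 11101000, payload 1000 (4 bits).
Byte 2: 0xA2 = 10100010 (10xxxxxx ✓), payload 100010.
Byte 3: 0xAD = 10101101 (10xxxxxx ✓), payload 101101.
Concatenate: 1000100010101101 = 0x88AD (16 bits → U+88AD).

U+88AD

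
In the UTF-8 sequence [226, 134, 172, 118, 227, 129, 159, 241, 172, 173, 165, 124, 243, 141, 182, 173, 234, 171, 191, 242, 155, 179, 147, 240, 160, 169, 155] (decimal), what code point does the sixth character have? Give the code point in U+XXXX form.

U+CDDAD

Offset 0: leading byte 0xE2 = 11100010 → 3-byte char #1 = E2 86 AC.
Offset 3: leading byte 0x76 = 01110110 → 1-byte char #2 = 76.
Offset 4: leading byte 0xE3 = 11100011 → 3-byte char #3 = E3 81 9F.
Offset 7: leading byte 0xF1 = 11110001 → 4-byte char #4 = F1 AC AD A5.
Offset 11: leading byte 0x7C = 01111100 → 1-byte char #5 = 7C.
Offset 12: leading byte 0xF3 = 11110011 → 4-byte char #6 = F3 8D B6 AD.
Leading byte 0xF3 = 11110011 matches 11110xxx → 4-byte sequence.
Byte 1: 0xF3 = 11110011, payload 011 (3 bits).
Byte 2: 0x8D = 10001101 (10xxxxxx ✓), payload 001101.
Byte 3: 0xB6 = 10110110 (10xxxxxx ✓), payload 110110.
Byte 4: 0xAD = 10101101 (10xxxxxx ✓), payload 101101.
Concatenate: 011001101110110101101 = 0xCDDAD (21 bits → U+CDDAD).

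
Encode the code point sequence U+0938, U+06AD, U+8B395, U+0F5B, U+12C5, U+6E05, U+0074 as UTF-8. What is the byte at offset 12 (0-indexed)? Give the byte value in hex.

0xE1

U+0938 → 3-byte form E0 A4 B8 at offsets 0–2.
U+06AD → 2-byte form DA AD at offsets 3–4.
U+8B395 → 4-byte form F2 8B 8E 95 at offsets 5–8.
U+0F5B → 3-byte form E0 BD 9B at offsets 9–11.
U+12C5 → 3-byte form E1 8B 85 at offsets 12–14.
Offset 12 falls in char 5's range; it's byte 1 of E1 8B 85 = 0xE1.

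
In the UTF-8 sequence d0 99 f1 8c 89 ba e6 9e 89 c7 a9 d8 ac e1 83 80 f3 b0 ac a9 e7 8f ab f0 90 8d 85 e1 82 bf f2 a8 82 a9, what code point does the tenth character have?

U+10BF

Offset 0: leading byte 0xD0 = 11010000 → 2-byte char #1 = D0 99.
Offset 2: leading byte 0xF1 = 11110001 → 4-byte char #2 = F1 8C 89 BA.
Offset 6: leading byte 0xE6 = 11100110 → 3-byte char #3 = E6 9E 89.
Offset 9: leading byte 0xC7 = 11000111 → 2-byte char #4 = C7 A9.
Offset 11: leading byte 0xD8 = 11011000 → 2-byte char #5 = D8 AC.
Offset 13: leading byte 0xE1 = 11100001 → 3-byte char #6 = E1 83 80.
Offset 16: leading byte 0xF3 = 11110011 → 4-byte char #7 = F3 B0 AC A9.
Offset 20: leading byte 0xE7 = 11100111 → 3-byte char #8 = E7 8F AB.
Offset 23: leading byte 0xF0 = 11110000 → 4-byte char #9 = F0 90 8D 85.
Offset 27: leading byte 0xE1 = 11100001 → 3-byte char #10 = E1 82 BF.
Leading byte 0xE1 = 11100001 matches 1110xxxx → 3-byte sequence.
Byte 1: 0xE1 = 11100001, payload 0001 (4 bits).
Byte 2: 0x82 = 10000010 (10xxxxxx ✓), payload 000010.
Byte 3: 0xBF = 10111111 (10xxxxxx ✓), payload 111111.
Concatenate: 0001000010111111 = 0x10BF (16 bits → U+10BF).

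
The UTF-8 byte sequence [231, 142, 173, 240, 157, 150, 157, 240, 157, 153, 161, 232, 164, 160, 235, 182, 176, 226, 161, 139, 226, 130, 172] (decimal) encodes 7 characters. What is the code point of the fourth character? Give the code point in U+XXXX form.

Offset 0: leading byte 0xE7 = 11100111 → 3-byte char #1 = E7 8E AD.
Offset 3: leading byte 0xF0 = 11110000 → 4-byte char #2 = F0 9D 96 9D.
Offset 7: leading byte 0xF0 = 11110000 → 4-byte char #3 = F0 9D 99 A1.
Offset 11: leading byte 0xE8 = 11101000 → 3-byte char #4 = E8 A4 A0.
Leading byte 0xE8 = 11101000 matches 1110xxxx → 3-byte sequence.
Byte 1: 0xE8 = 11101000, payload 1000 (4 bits).
Byte 2: 0xA4 = 10100100 (10xxxxxx ✓), payload 100100.
Byte 3: 0xA0 = 10100000 (10xxxxxx ✓), payload 100000.
Concatenate: 1000100100100000 = 0x8920 (16 bits → U+8920).

U+8920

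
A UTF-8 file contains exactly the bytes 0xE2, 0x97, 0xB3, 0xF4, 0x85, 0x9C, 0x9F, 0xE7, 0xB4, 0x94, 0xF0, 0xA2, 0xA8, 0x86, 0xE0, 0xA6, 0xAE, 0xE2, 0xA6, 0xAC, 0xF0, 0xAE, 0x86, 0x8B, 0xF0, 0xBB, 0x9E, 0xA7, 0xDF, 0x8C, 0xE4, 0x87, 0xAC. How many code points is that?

10

Byte at offset 0: 0xE2 = 11100010 → 3-byte char (#1). Advance 3.
Byte at offset 3: 0xF4 = 11110100 → 4-byte char (#2). Advance 4.
Byte at offset 7: 0xE7 = 11100111 → 3-byte char (#3). Advance 3.
Byte at offset 10: 0xF0 = 11110000 → 4-byte char (#4). Advance 4.
Byte at offset 14: 0xE0 = 11100000 → 3-byte char (#5). Advance 3.
Byte at offset 17: 0xE2 = 11100010 → 3-byte char (#6). Advance 3.
Byte at offset 20: 0xF0 = 11110000 → 4-byte char (#7). Advance 4.
Byte at offset 24: 0xF0 = 11110000 → 4-byte char (#8). Advance 4.
Byte at offset 28: 0xDF = 11011111 → 2-byte char (#9). Advance 2.
Byte at offset 30: 0xE4 = 11100100 → 3-byte char (#10). Advance 3.
Reached end at offset 33 after 10 code points.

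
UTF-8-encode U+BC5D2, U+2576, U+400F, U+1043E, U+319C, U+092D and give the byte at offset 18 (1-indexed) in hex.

0xE0

1-indexed offset 18 is 0-indexed offset 17.
U+BC5D2 → 4-byte form F2 BC 97 92 at offsets 0–3.
U+2576 → 3-byte form E2 95 B6 at offsets 4–6.
U+400F → 3-byte form E4 80 8F at offsets 7–9.
U+1043E → 4-byte form F0 90 90 BE at offsets 10–13.
U+319C → 3-byte form E3 86 9C at offsets 14–16.
U+092D → 3-byte form E0 A4 AD at offsets 17–19.
Offset 17 falls in char 6's range; it's byte 1 of E0 A4 AD = 0xE0.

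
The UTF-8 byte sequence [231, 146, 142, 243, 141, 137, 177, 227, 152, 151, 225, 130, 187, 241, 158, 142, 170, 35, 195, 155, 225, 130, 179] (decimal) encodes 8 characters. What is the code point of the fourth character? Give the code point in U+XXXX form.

Offset 0: leading byte 0xE7 = 11100111 → 3-byte char #1 = E7 92 8E.
Offset 3: leading byte 0xF3 = 11110011 → 4-byte char #2 = F3 8D 89 B1.
Offset 7: leading byte 0xE3 = 11100011 → 3-byte char #3 = E3 98 97.
Offset 10: leading byte 0xE1 = 11100001 → 3-byte char #4 = E1 82 BB.
Leading byte 0xE1 = 11100001 matches 1110xxxx → 3-byte sequence.
Byte 1: 0xE1 = 11100001, payload 0001 (4 bits).
Byte 2: 0x82 = 10000010 (10xxxxxx ✓), payload 000010.
Byte 3: 0xBB = 10111011 (10xxxxxx ✓), payload 111011.
Concatenate: 0001000010111011 = 0x10BB (16 bits → U+10BB).

U+10BB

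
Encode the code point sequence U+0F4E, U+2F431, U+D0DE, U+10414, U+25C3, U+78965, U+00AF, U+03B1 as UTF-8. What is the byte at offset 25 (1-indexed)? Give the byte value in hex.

1-indexed offset 25 is 0-indexed offset 24.
U+0F4E → 3-byte form E0 BD 8E at offsets 0–2.
U+2F431 → 4-byte form F0 AF 90 B1 at offsets 3–6.
U+D0DE → 3-byte form ED 83 9E at offsets 7–9.
U+10414 → 4-byte form F0 90 90 94 at offsets 10–13.
U+25C3 → 3-byte form E2 97 83 at offsets 14–16.
U+78965 → 4-byte form F1 B8 A5 A5 at offsets 17–20.
U+00AF → 2-byte form C2 AF at offsets 21–22.
U+03B1 → 2-byte form CE B1 at offsets 23–24.
Offset 24 falls in char 8's range; it's byte 2 of CE B1 = 0xB1.

0xB1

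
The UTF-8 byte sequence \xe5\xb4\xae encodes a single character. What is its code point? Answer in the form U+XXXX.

Leading byte 0xE5 = 11100101 matches 1110xxxx → 3-byte sequence.
Byte 1: 0xE5 = 11100101, payload 0101 (4 bits).
Byte 2: 0xB4 = 10110100 (10xxxxxx ✓), payload 110100.
Byte 3: 0xAE = 10101110 (10xxxxxx ✓), payload 101110.
Concatenate: 0101110100101110 = 0x5D2E (16 bits → U+5D2E).

U+5D2E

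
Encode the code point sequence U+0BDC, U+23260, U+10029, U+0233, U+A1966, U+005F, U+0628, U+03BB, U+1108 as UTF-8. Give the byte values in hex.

U+0BDC: 3-byte form → E0 AF 9C.
U+23260: 4-byte form → F0 A3 89 A0.
U+10029: 4-byte form → F0 90 80 A9.
U+0233: 2-byte form → C8 B3.
U+A1966: 4-byte form → F2 A1 A5 A6.
U+005F: 1-byte form → 5F.
U+0628: 2-byte form → D8 A8.
U+03BB: 2-byte form → CE BB.
U+1108: 3-byte form → E1 84 88.
Concatenated (25 bytes): E0 AF 9C F0 A3 89 A0 F0 90 80 A9 C8 B3 F2 A1 A5 A6 5F D8 A8 CE BB E1 84 88.

E0 AF 9C F0 A3 89 A0 F0 90 80 A9 C8 B3 F2 A1 A5 A6 5F D8 A8 CE BB E1 84 88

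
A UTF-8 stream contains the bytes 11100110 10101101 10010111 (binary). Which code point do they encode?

U+6B57

Leading byte 0xE6 = 11100110 matches 1110xxxx → 3-byte sequence.
Byte 1: 0xE6 = 11100110, payload 0110 (4 bits).
Byte 2: 0xAD = 10101101 (10xxxxxx ✓), payload 101101.
Byte 3: 0x97 = 10010111 (10xxxxxx ✓), payload 010111.
Concatenate: 0110101101010111 = 0x6B57 (16 bits → U+6B57).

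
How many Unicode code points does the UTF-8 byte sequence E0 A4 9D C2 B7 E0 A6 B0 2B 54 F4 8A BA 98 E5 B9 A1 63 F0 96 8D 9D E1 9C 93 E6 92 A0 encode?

11

Byte at offset 0: 0xE0 = 11100000 → 3-byte char (#1). Advance 3.
Byte at offset 3: 0xC2 = 11000010 → 2-byte char (#2). Advance 2.
Byte at offset 5: 0xE0 = 11100000 → 3-byte char (#3). Advance 3.
Byte at offset 8: 0x2B = 00101011 → 1-byte char (#4). Advance 1.
Byte at offset 9: 0x54 = 01010100 → 1-byte char (#5). Advance 1.
Byte at offset 10: 0xF4 = 11110100 → 4-byte char (#6). Advance 4.
Byte at offset 14: 0xE5 = 11100101 → 3-byte char (#7). Advance 3.
Byte at offset 17: 0x63 = 01100011 → 1-byte char (#8). Advance 1.
Byte at offset 18: 0xF0 = 11110000 → 4-byte char (#9). Advance 4.
Byte at offset 22: 0xE1 = 11100001 → 3-byte char (#10). Advance 3.
Byte at offset 25: 0xE6 = 11100110 → 3-byte char (#11). Advance 3.
Reached end at offset 28 after 11 code points.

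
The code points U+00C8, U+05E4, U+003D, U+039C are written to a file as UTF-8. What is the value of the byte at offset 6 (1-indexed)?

0xCE

1-indexed offset 6 is 0-indexed offset 5.
U+00C8 → 2-byte form C3 88 at offsets 0–1.
U+05E4 → 2-byte form D7 A4 at offsets 2–3.
U+003D → 1-byte form 3D at offsets 4–4.
U+039C → 2-byte form CE 9C at offsets 5–6.
Offset 5 falls in char 4's range; it's byte 1 of CE 9C = 0xCE.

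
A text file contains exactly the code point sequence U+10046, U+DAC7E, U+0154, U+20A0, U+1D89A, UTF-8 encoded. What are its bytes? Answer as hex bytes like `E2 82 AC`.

F0 90 81 86 F3 9A B1 BE C5 94 E2 82 A0 F0 9D A2 9A

U+10046: 4-byte form → F0 90 81 86.
U+DAC7E: 4-byte form → F3 9A B1 BE.
U+0154: 2-byte form → C5 94.
U+20A0: 3-byte form → E2 82 A0.
U+1D89A: 4-byte form → F0 9D A2 9A.
Concatenated (17 bytes): F0 90 81 86 F3 9A B1 BE C5 94 E2 82 A0 F0 9D A2 9A.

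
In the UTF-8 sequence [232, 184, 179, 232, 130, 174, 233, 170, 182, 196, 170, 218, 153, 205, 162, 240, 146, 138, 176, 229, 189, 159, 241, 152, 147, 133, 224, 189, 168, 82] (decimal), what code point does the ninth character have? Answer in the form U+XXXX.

U+584C5

Offset 0: leading byte 0xE8 = 11101000 → 3-byte char #1 = E8 B8 B3.
Offset 3: leading byte 0xE8 = 11101000 → 3-byte char #2 = E8 82 AE.
Offset 6: leading byte 0xE9 = 11101001 → 3-byte char #3 = E9 AA B6.
Offset 9: leading byte 0xC4 = 11000100 → 2-byte char #4 = C4 AA.
Offset 11: leading byte 0xDA = 11011010 → 2-byte char #5 = DA 99.
Offset 13: leading byte 0xCD = 11001101 → 2-byte char #6 = CD A2.
Offset 15: leading byte 0xF0 = 11110000 → 4-byte char #7 = F0 92 8A B0.
Offset 19: leading byte 0xE5 = 11100101 → 3-byte char #8 = E5 BD 9F.
Offset 22: leading byte 0xF1 = 11110001 → 4-byte char #9 = F1 98 93 85.
Leading byte 0xF1 = 11110001 matches 11110xxx → 4-byte sequence.
Byte 1: 0xF1 = 11110001, payload 001 (3 bits).
Byte 2: 0x98 = 10011000 (10xxxxxx ✓), payload 011000.
Byte 3: 0x93 = 10010011 (10xxxxxx ✓), payload 010011.
Byte 4: 0x85 = 10000101 (10xxxxxx ✓), payload 000101.
Concatenate: 001011000010011000101 = 0x584C5 (21 bits → U+584C5).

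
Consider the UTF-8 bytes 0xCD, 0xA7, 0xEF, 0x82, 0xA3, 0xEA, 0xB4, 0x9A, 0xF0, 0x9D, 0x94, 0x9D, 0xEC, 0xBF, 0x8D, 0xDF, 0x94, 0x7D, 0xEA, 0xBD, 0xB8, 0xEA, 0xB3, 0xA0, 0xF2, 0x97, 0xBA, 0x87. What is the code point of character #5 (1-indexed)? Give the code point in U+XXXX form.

U+CFCD

Offset 0: leading byte 0xCD = 11001101 → 2-byte char #1 = CD A7.
Offset 2: leading byte 0xEF = 11101111 → 3-byte char #2 = EF 82 A3.
Offset 5: leading byte 0xEA = 11101010 → 3-byte char #3 = EA B4 9A.
Offset 8: leading byte 0xF0 = 11110000 → 4-byte char #4 = F0 9D 94 9D.
Offset 12: leading byte 0xEC = 11101100 → 3-byte char #5 = EC BF 8D.
Leading byte 0xEC = 11101100 matches 1110xxxx → 3-byte sequence.
Byte 1: 0xEC = 11101100, payload 1100 (4 bits).
Byte 2: 0xBF = 10111111 (10xxxxxx ✓), payload 111111.
Byte 3: 0x8D = 10001101 (10xxxxxx ✓), payload 001101.
Concatenate: 1100111111001101 = 0xCFCD (16 bits → U+CFCD).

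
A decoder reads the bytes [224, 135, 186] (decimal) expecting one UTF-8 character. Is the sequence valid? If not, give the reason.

invalid (overlong encoding)

Leading byte 0xE0 = 11100000 → 3-byte form.
Continuation bytes all match 10xxxxxx. Payload decodes to 0x1FA.
But 0x1FA < 0x800, the minimum for a 3-byte sequence — this is an overlong encoding.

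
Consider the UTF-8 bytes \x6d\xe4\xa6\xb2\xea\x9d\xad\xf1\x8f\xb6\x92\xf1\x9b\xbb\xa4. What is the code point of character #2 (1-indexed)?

U+49B2

Offset 0: leading byte 0x6D = 01101101 → 1-byte char #1 = 6D.
Offset 1: leading byte 0xE4 = 11100100 → 3-byte char #2 = E4 A6 B2.
Leading byte 0xE4 = 11100100 matches 1110xxxx → 3-byte sequence.
Byte 1: 0xE4 = 11100100, payload 0100 (4 bits).
Byte 2: 0xA6 = 10100110 (10xxxxxx ✓), payload 100110.
Byte 3: 0xB2 = 10110010 (10xxxxxx ✓), payload 110010.
Concatenate: 0100100110110010 = 0x49B2 (16 bits → U+49B2).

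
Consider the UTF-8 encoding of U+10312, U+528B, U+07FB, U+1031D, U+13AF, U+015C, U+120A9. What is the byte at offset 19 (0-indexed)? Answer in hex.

0x92

U+10312 → 4-byte form F0 90 8C 92 at offsets 0–3.
U+528B → 3-byte form E5 8A 8B at offsets 4–6.
U+07FB → 2-byte form DF BB at offsets 7–8.
U+1031D → 4-byte form F0 90 8C 9D at offsets 9–12.
U+13AF → 3-byte form E1 8E AF at offsets 13–15.
U+015C → 2-byte form C5 9C at offsets 16–17.
U+120A9 → 4-byte form F0 92 82 A9 at offsets 18–21.
Offset 19 falls in char 7's range; it's byte 2 of F0 92 82 A9 = 0x92.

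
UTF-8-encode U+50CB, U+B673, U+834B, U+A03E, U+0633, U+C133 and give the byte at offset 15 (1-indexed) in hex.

0xEC

1-indexed offset 15 is 0-indexed offset 14.
U+50CB → 3-byte form E5 83 8B at offsets 0–2.
U+B673 → 3-byte form EB 99 B3 at offsets 3–5.
U+834B → 3-byte form E8 8D 8B at offsets 6–8.
U+A03E → 3-byte form EA 80 BE at offsets 9–11.
U+0633 → 2-byte form D8 B3 at offsets 12–13.
U+C133 → 3-byte form EC 84 B3 at offsets 14–16.
Offset 14 falls in char 6's range; it's byte 1 of EC 84 B3 = 0xEC.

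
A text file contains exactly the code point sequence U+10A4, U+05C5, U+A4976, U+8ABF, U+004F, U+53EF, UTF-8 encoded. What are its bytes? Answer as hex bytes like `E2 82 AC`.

E1 82 A4 D7 85 F2 A4 A5 B6 E8 AA BF 4F E5 8F AF

U+10A4: 3-byte form → E1 82 A4.
U+05C5: 2-byte form → D7 85.
U+A4976: 4-byte form → F2 A4 A5 B6.
U+8ABF: 3-byte form → E8 AA BF.
U+004F: 1-byte form → 4F.
U+53EF: 3-byte form → E5 8F AF.
Concatenated (16 bytes): E1 82 A4 D7 85 F2 A4 A5 B6 E8 AA BF 4F E5 8F AF.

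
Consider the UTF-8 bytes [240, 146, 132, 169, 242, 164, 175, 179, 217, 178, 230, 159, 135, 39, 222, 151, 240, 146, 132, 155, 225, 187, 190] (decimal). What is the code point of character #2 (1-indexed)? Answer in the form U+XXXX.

Offset 0: leading byte 0xF0 = 11110000 → 4-byte char #1 = F0 92 84 A9.
Offset 4: leading byte 0xF2 = 11110010 → 4-byte char #2 = F2 A4 AF B3.
Leading byte 0xF2 = 11110010 matches 11110xxx → 4-byte sequence.
Byte 1: 0xF2 = 11110010, payload 010 (3 bits).
Byte 2: 0xA4 = 10100100 (10xxxxxx ✓), payload 100100.
Byte 3: 0xAF = 10101111 (10xxxxxx ✓), payload 101111.
Byte 4: 0xB3 = 10110011 (10xxxxxx ✓), payload 110011.
Concatenate: 010100100101111110011 = 0xA4BF3 (21 bits → U+A4BF3).

U+A4BF3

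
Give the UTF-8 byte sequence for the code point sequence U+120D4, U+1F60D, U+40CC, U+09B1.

F0 92 83 94 F0 9F 98 8D E4 83 8C E0 A6 B1

U+120D4: 4-byte form → F0 92 83 94.
U+1F60D: 4-byte form → F0 9F 98 8D.
U+40CC: 3-byte form → E4 83 8C.
U+09B1: 3-byte form → E0 A6 B1.
Concatenated (14 bytes): F0 92 83 94 F0 9F 98 8D E4 83 8C E0 A6 B1.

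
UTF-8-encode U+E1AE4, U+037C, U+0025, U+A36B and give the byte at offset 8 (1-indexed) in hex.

1-indexed offset 8 is 0-indexed offset 7.
U+E1AE4 → 4-byte form F3 A1 AB A4 at offsets 0–3.
U+037C → 2-byte form CD BC at offsets 4–5.
U+0025 → 1-byte form 25 at offsets 6–6.
U+A36B → 3-byte form EA 8D AB at offsets 7–9.
Offset 7 falls in char 4's range; it's byte 1 of EA 8D AB = 0xEA.

0xEA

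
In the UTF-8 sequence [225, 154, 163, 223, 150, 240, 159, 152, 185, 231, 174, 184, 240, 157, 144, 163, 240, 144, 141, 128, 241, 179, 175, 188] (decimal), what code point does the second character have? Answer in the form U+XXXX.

Offset 0: leading byte 0xE1 = 11100001 → 3-byte char #1 = E1 9A A3.
Offset 3: leading byte 0xDF = 11011111 → 2-byte char #2 = DF 96.
Leading byte 0xDF = 11011111 matches 110xxxxx → 2-byte sequence.
Byte 1: 0xDF = 11011111, payload 11111 (5 bits).
Byte 2: 0x96 = 10010110 (10xxxxxx ✓), payload 010110.
Concatenate: 11111010110 = 0x7D6 (11 bits → U+07D6).

U+07D6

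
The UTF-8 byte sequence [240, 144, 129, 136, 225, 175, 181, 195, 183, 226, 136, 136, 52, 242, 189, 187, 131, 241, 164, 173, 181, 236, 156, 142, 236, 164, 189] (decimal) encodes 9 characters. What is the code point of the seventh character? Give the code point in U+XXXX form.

U+64B75

Offset 0: leading byte 0xF0 = 11110000 → 4-byte char #1 = F0 90 81 88.
Offset 4: leading byte 0xE1 = 11100001 → 3-byte char #2 = E1 AF B5.
Offset 7: leading byte 0xC3 = 11000011 → 2-byte char #3 = C3 B7.
Offset 9: leading byte 0xE2 = 11100010 → 3-byte char #4 = E2 88 88.
Offset 12: leading byte 0x34 = 00110100 → 1-byte char #5 = 34.
Offset 13: leading byte 0xF2 = 11110010 → 4-byte char #6 = F2 BD BB 83.
Offset 17: leading byte 0xF1 = 11110001 → 4-byte char #7 = F1 A4 AD B5.
Leading byte 0xF1 = 11110001 matches 11110xxx → 4-byte sequence.
Byte 1: 0xF1 = 11110001, payload 001 (3 bits).
Byte 2: 0xA4 = 10100100 (10xxxxxx ✓), payload 100100.
Byte 3: 0xAD = 10101101 (10xxxxxx ✓), payload 101101.
Byte 4: 0xB5 = 10110101 (10xxxxxx ✓), payload 110101.
Concatenate: 001100100101101110101 = 0x64B75 (21 bits → U+64B75).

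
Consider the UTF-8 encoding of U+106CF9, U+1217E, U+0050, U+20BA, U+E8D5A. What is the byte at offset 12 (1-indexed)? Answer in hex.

0xBA

1-indexed offset 12 is 0-indexed offset 11.
U+106CF9 → 4-byte form F4 86 B3 B9 at offsets 0–3.
U+1217E → 4-byte form F0 92 85 BE at offsets 4–7.
U+0050 → 1-byte form 50 at offsets 8–8.
U+20BA → 3-byte form E2 82 BA at offsets 9–11.
Offset 11 falls in char 4's range; it's byte 3 of E2 82 BA = 0xBA.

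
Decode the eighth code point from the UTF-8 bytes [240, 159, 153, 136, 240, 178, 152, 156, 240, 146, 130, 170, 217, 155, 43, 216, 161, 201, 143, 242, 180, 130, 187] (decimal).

U+B40BB

Offset 0: leading byte 0xF0 = 11110000 → 4-byte char #1 = F0 9F 99 88.
Offset 4: leading byte 0xF0 = 11110000 → 4-byte char #2 = F0 B2 98 9C.
Offset 8: leading byte 0xF0 = 11110000 → 4-byte char #3 = F0 92 82 AA.
Offset 12: leading byte 0xD9 = 11011001 → 2-byte char #4 = D9 9B.
Offset 14: leading byte 0x2B = 00101011 → 1-byte char #5 = 2B.
Offset 15: leading byte 0xD8 = 11011000 → 2-byte char #6 = D8 A1.
Offset 17: leading byte 0xC9 = 11001001 → 2-byte char #7 = C9 8F.
Offset 19: leading byte 0xF2 = 11110010 → 4-byte char #8 = F2 B4 82 BB.
Leading byte 0xF2 = 11110010 matches 11110xxx → 4-byte sequence.
Byte 1: 0xF2 = 11110010, payload 010 (3 bits).
Byte 2: 0xB4 = 10110100 (10xxxxxx ✓), payload 110100.
Byte 3: 0x82 = 10000010 (10xxxxxx ✓), payload 000010.
Byte 4: 0xBB = 10111011 (10xxxxxx ✓), payload 111011.
Concatenate: 010110100000010111011 = 0xB40BB (21 bits → U+B40BB).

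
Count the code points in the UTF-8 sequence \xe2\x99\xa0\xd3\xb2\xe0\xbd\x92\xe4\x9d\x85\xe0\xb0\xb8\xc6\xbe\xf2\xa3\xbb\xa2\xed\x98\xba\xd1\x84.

Byte at offset 0: 0xE2 = 11100010 → 3-byte char (#1). Advance 3.
Byte at offset 3: 0xD3 = 11010011 → 2-byte char (#2). Advance 2.
Byte at offset 5: 0xE0 = 11100000 → 3-byte char (#3). Advance 3.
Byte at offset 8: 0xE4 = 11100100 → 3-byte char (#4). Advance 3.
Byte at offset 11: 0xE0 = 11100000 → 3-byte char (#5). Advance 3.
Byte at offset 14: 0xC6 = 11000110 → 2-byte char (#6). Advance 2.
Byte at offset 16: 0xF2 = 11110010 → 4-byte char (#7). Advance 4.
Byte at offset 20: 0xED = 11101101 → 3-byte char (#8). Advance 3.
Byte at offset 23: 0xD1 = 11010001 → 2-byte char (#9). Advance 2.
Reached end at offset 25 after 9 code points.

9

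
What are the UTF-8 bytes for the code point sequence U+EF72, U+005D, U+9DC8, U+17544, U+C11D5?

U+EF72: 3-byte form → EE BD B2.
U+005D: 1-byte form → 5D.
U+9DC8: 3-byte form → E9 B7 88.
U+17544: 4-byte form → F0 97 95 84.
U+C11D5: 4-byte form → F3 81 87 95.
Concatenated (15 bytes): EE BD B2 5D E9 B7 88 F0 97 95 84 F3 81 87 95.

EE BD B2 5D E9 B7 88 F0 97 95 84 F3 81 87 95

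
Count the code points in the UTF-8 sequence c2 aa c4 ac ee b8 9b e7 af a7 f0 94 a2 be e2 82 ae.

Byte at offset 0: 0xC2 = 11000010 → 2-byte char (#1). Advance 2.
Byte at offset 2: 0xC4 = 11000100 → 2-byte char (#2). Advance 2.
Byte at offset 4: 0xEE = 11101110 → 3-byte char (#3). Advance 3.
Byte at offset 7: 0xE7 = 11100111 → 3-byte char (#4). Advance 3.
Byte at offset 10: 0xF0 = 11110000 → 4-byte char (#5). Advance 4.
Byte at offset 14: 0xE2 = 11100010 → 3-byte char (#6). Advance 3.
Reached end at offset 17 after 6 code points.

6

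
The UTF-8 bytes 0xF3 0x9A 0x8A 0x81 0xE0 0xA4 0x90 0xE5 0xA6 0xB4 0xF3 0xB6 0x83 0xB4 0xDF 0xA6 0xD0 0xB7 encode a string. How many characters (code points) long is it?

6

Byte at offset 0: 0xF3 = 11110011 → 4-byte char (#1). Advance 4.
Byte at offset 4: 0xE0 = 11100000 → 3-byte char (#2). Advance 3.
Byte at offset 7: 0xE5 = 11100101 → 3-byte char (#3). Advance 3.
Byte at offset 10: 0xF3 = 11110011 → 4-byte char (#4). Advance 4.
Byte at offset 14: 0xDF = 11011111 → 2-byte char (#5). Advance 2.
Byte at offset 16: 0xD0 = 11010000 → 2-byte char (#6). Advance 2.
Reached end at offset 18 after 6 code points.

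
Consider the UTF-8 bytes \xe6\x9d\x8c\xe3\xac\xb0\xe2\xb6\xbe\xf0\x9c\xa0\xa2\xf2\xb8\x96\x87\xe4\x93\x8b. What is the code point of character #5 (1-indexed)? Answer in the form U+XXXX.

U+B8587

Offset 0: leading byte 0xE6 = 11100110 → 3-byte char #1 = E6 9D 8C.
Offset 3: leading byte 0xE3 = 11100011 → 3-byte char #2 = E3 AC B0.
Offset 6: leading byte 0xE2 = 11100010 → 3-byte char #3 = E2 B6 BE.
Offset 9: leading byte 0xF0 = 11110000 → 4-byte char #4 = F0 9C A0 A2.
Offset 13: leading byte 0xF2 = 11110010 → 4-byte char #5 = F2 B8 96 87.
Leading byte 0xF2 = 11110010 matches 11110xxx → 4-byte sequence.
Byte 1: 0xF2 = 11110010, payload 010 (3 bits).
Byte 2: 0xB8 = 10111000 (10xxxxxx ✓), payload 111000.
Byte 3: 0x96 = 10010110 (10xxxxxx ✓), payload 010110.
Byte 4: 0x87 = 10000111 (10xxxxxx ✓), payload 000111.
Concatenate: 010111000010110000111 = 0xB8587 (21 bits → U+B8587).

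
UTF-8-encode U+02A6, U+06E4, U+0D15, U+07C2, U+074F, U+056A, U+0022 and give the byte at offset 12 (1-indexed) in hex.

0xD5

1-indexed offset 12 is 0-indexed offset 11.
U+02A6 → 2-byte form CA A6 at offsets 0–1.
U+06E4 → 2-byte form DB A4 at offsets 2–3.
U+0D15 → 3-byte form E0 B4 95 at offsets 4–6.
U+07C2 → 2-byte form DF 82 at offsets 7–8.
U+074F → 2-byte form DD 8F at offsets 9–10.
U+056A → 2-byte form D5 AA at offsets 11–12.
Offset 11 falls in char 6's range; it's byte 1 of D5 AA = 0xD5.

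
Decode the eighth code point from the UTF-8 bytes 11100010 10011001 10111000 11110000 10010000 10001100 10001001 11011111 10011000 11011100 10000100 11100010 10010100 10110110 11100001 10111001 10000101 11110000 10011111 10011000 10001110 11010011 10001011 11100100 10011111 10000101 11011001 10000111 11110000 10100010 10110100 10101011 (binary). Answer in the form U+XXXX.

U+04CB

Offset 0: leading byte 0xE2 = 11100010 → 3-byte char #1 = E2 99 B8.
Offset 3: leading byte 0xF0 = 11110000 → 4-byte char #2 = F0 90 8C 89.
Offset 7: leading byte 0xDF = 11011111 → 2-byte char #3 = DF 98.
Offset 9: leading byte 0xDC = 11011100 → 2-byte char #4 = DC 84.
Offset 11: leading byte 0xE2 = 11100010 → 3-byte char #5 = E2 94 B6.
Offset 14: leading byte 0xE1 = 11100001 → 3-byte char #6 = E1 B9 85.
Offset 17: leading byte 0xF0 = 11110000 → 4-byte char #7 = F0 9F 98 8E.
Offset 21: leading byte 0xD3 = 11010011 → 2-byte char #8 = D3 8B.
Leading byte 0xD3 = 11010011 matches 110xxxxx → 2-byte sequence.
Byte 1: 0xD3 = 11010011, payload 10011 (5 bits).
Byte 2: 0x8B = 10001011 (10xxxxxx ✓), payload 001011.
Concatenate: 10011001011 = 0x4CB (11 bits → U+04CB).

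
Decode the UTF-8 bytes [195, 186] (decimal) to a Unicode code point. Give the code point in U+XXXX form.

Leading byte 0xC3 = 11000011 matches 110xxxxx → 2-byte sequence.
Byte 1: 0xC3 = 11000011, payload 00011 (5 bits).
Byte 2: 0xBA = 10111010 (10xxxxxx ✓), payload 111010.
Concatenate: 00011111010 = 0xFA (11 bits → U+00FA).

U+00FA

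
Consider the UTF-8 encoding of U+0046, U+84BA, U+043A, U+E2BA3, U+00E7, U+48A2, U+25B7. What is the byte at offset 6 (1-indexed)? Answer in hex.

0xBA

1-indexed offset 6 is 0-indexed offset 5.
U+0046 → 1-byte form 46 at offsets 0–0.
U+84BA → 3-byte form E8 92 BA at offsets 1–3.
U+043A → 2-byte form D0 BA at offsets 4–5.
Offset 5 falls in char 3's range; it's byte 2 of D0 BA = 0xBA.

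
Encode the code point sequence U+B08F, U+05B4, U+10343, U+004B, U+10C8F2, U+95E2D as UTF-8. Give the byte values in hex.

EB 82 8F D6 B4 F0 90 8D 83 4B F4 8C A3 B2 F2 95 B8 AD

U+B08F: 3-byte form → EB 82 8F.
U+05B4: 2-byte form → D6 B4.
U+10343: 4-byte form → F0 90 8D 83.
U+004B: 1-byte form → 4B.
U+10C8F2: 4-byte form → F4 8C A3 B2.
U+95E2D: 4-byte form → F2 95 B8 AD.
Concatenated (18 bytes): EB 82 8F D6 B4 F0 90 8D 83 4B F4 8C A3 B2 F2 95 B8 AD.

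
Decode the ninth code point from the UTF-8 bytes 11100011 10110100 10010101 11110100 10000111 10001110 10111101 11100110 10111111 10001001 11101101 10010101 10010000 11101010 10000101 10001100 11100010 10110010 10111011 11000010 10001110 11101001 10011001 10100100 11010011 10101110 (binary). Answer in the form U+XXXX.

Offset 0: leading byte 0xE3 = 11100011 → 3-byte char #1 = E3 B4 95.
Offset 3: leading byte 0xF4 = 11110100 → 4-byte char #2 = F4 87 8E BD.
Offset 7: leading byte 0xE6 = 11100110 → 3-byte char #3 = E6 BF 89.
Offset 10: leading byte 0xED = 11101101 → 3-byte char #4 = ED 95 90.
Offset 13: leading byte 0xEA = 11101010 → 3-byte char #5 = EA 85 8C.
Offset 16: leading byte 0xE2 = 11100010 → 3-byte char #6 = E2 B2 BB.
Offset 19: leading byte 0xC2 = 11000010 → 2-byte char #7 = C2 8E.
Offset 21: leading byte 0xE9 = 11101001 → 3-byte char #8 = E9 99 A4.
Offset 24: leading byte 0xD3 = 11010011 → 2-byte char #9 = D3 AE.
Leading byte 0xD3 = 11010011 matches 110xxxxx → 2-byte sequence.
Byte 1: 0xD3 = 11010011, payload 10011 (5 bits).
Byte 2: 0xAE = 10101110 (10xxxxxx ✓), payload 101110.
Concatenate: 10011101110 = 0x4EE (11 bits → U+04EE).

U+04EE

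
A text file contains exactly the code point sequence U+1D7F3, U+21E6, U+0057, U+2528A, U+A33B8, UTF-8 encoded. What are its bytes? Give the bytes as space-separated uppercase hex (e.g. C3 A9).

U+1D7F3: 4-byte form → F0 9D 9F B3.
U+21E6: 3-byte form → E2 87 A6.
U+0057: 1-byte form → 57.
U+2528A: 4-byte form → F0 A5 8A 8A.
U+A33B8: 4-byte form → F2 A3 8E B8.
Concatenated (16 bytes): F0 9D 9F B3 E2 87 A6 57 F0 A5 8A 8A F2 A3 8E B8.

F0 9D 9F B3 E2 87 A6 57 F0 A5 8A 8A F2 A3 8E B8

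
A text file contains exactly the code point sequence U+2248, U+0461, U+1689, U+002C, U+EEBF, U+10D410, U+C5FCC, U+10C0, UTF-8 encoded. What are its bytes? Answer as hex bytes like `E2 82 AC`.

U+2248: 3-byte form → E2 89 88.
U+0461: 2-byte form → D1 A1.
U+1689: 3-byte form → E1 9A 89.
U+002C: 1-byte form → 2C.
U+EEBF: 3-byte form → EE BA BF.
U+10D410: 4-byte form → F4 8D 90 90.
U+C5FCC: 4-byte form → F3 85 BF 8C.
U+10C0: 3-byte form → E1 83 80.
Concatenated (23 bytes): E2 89 88 D1 A1 E1 9A 89 2C EE BA BF F4 8D 90 90 F3 85 BF 8C E1 83 80.

E2 89 88 D1 A1 E1 9A 89 2C EE BA BF F4 8D 90 90 F3 85 BF 8C E1 83 80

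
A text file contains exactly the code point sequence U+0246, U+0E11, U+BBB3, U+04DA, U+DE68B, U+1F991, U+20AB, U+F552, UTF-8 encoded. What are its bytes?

C9 86 E0 B8 91 EB AE B3 D3 9A F3 9E 9A 8B F0 9F A6 91 E2 82 AB EF 95 92

U+0246: 2-byte form → C9 86.
U+0E11: 3-byte form → E0 B8 91.
U+BBB3: 3-byte form → EB AE B3.
U+04DA: 2-byte form → D3 9A.
U+DE68B: 4-byte form → F3 9E 9A 8B.
U+1F991: 4-byte form → F0 9F A6 91.
U+20AB: 3-byte form → E2 82 AB.
U+F552: 3-byte form → EF 95 92.
Concatenated (24 bytes): C9 86 E0 B8 91 EB AE B3 D3 9A F3 9E 9A 8B F0 9F A6 91 E2 82 AB EF 95 92.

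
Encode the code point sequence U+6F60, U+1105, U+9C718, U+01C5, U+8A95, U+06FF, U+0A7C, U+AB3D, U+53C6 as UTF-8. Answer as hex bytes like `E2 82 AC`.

U+6F60: 3-byte form → E6 BD A0.
U+1105: 3-byte form → E1 84 85.
U+9C718: 4-byte form → F2 9C 9C 98.
U+01C5: 2-byte form → C7 85.
U+8A95: 3-byte form → E8 AA 95.
U+06FF: 2-byte form → DB BF.
U+0A7C: 3-byte form → E0 A9 BC.
U+AB3D: 3-byte form → EA AC BD.
U+53C6: 3-byte form → E5 8F 86.
Concatenated (26 bytes): E6 BD A0 E1 84 85 F2 9C 9C 98 C7 85 E8 AA 95 DB BF E0 A9 BC EA AC BD E5 8F 86.

E6 BD A0 E1 84 85 F2 9C 9C 98 C7 85 E8 AA 95 DB BF E0 A9 BC EA AC BD E5 8F 86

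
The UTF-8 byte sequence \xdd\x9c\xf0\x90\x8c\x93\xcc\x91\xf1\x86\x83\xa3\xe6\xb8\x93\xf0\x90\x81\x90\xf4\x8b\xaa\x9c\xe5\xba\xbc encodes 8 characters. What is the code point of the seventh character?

Offset 0: leading byte 0xDD = 11011101 → 2-byte char #1 = DD 9C.
Offset 2: leading byte 0xF0 = 11110000 → 4-byte char #2 = F0 90 8C 93.
Offset 6: leading byte 0xCC = 11001100 → 2-byte char #3 = CC 91.
Offset 8: leading byte 0xF1 = 11110001 → 4-byte char #4 = F1 86 83 A3.
Offset 12: leading byte 0xE6 = 11100110 → 3-byte char #5 = E6 B8 93.
Offset 15: leading byte 0xF0 = 11110000 → 4-byte char #6 = F0 90 81 90.
Offset 19: leading byte 0xF4 = 11110100 → 4-byte char #7 = F4 8B AA 9C.
Leading byte 0xF4 = 11110100 matches 11110xxx → 4-byte sequence.
Byte 1: 0xF4 = 11110100, payload 100 (3 bits).
Byte 2: 0x8B = 10001011 (10xxxxxx ✓), payload 001011.
Byte 3: 0xAA = 10101010 (10xxxxxx ✓), payload 101010.
Byte 4: 0x9C = 10011100 (10xxxxxx ✓), payload 011100.
Concatenate: 100001011101010011100 = 0x10BA9C (21 bits → U+10BA9C).

U+10BA9C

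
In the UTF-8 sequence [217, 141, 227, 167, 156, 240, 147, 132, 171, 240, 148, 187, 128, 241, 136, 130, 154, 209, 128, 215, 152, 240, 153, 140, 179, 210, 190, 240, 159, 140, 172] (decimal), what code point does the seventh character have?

U+05D8

Offset 0: leading byte 0xD9 = 11011001 → 2-byte char #1 = D9 8D.
Offset 2: leading byte 0xE3 = 11100011 → 3-byte char #2 = E3 A7 9C.
Offset 5: leading byte 0xF0 = 11110000 → 4-byte char #3 = F0 93 84 AB.
Offset 9: leading byte 0xF0 = 11110000 → 4-byte char #4 = F0 94 BB 80.
Offset 13: leading byte 0xF1 = 11110001 → 4-byte char #5 = F1 88 82 9A.
Offset 17: leading byte 0xD1 = 11010001 → 2-byte char #6 = D1 80.
Offset 19: leading byte 0xD7 = 11010111 → 2-byte char #7 = D7 98.
Leading byte 0xD7 = 11010111 matches 110xxxxx → 2-byte sequence.
Byte 1: 0xD7 = 11010111, payload 10111 (5 bits).
Byte 2: 0x98 = 10011000 (10xxxxxx ✓), payload 011000.
Concatenate: 10111011000 = 0x5D8 (11 bits → U+05D8).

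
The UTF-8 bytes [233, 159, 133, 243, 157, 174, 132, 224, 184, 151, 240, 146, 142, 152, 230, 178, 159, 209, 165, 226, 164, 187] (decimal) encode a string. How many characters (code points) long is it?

7

Byte at offset 0: 0xE9 = 11101001 → 3-byte char (#1). Advance 3.
Byte at offset 3: 0xF3 = 11110011 → 4-byte char (#2). Advance 4.
Byte at offset 7: 0xE0 = 11100000 → 3-byte char (#3). Advance 3.
Byte at offset 10: 0xF0 = 11110000 → 4-byte char (#4). Advance 4.
Byte at offset 14: 0xE6 = 11100110 → 3-byte char (#5). Advance 3.
Byte at offset 17: 0xD1 = 11010001 → 2-byte char (#6). Advance 2.
Byte at offset 19: 0xE2 = 11100010 → 3-byte char (#7). Advance 3.
Reached end at offset 22 after 7 code points.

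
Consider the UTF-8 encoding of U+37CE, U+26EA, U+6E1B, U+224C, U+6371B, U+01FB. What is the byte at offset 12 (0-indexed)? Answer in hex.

U+37CE → 3-byte form E3 9F 8E at offsets 0–2.
U+26EA → 3-byte form E2 9B AA at offsets 3–5.
U+6E1B → 3-byte form E6 B8 9B at offsets 6–8.
U+224C → 3-byte form E2 89 8C at offsets 9–11.
U+6371B → 4-byte form F1 A3 9C 9B at offsets 12–15.
Offset 12 falls in char 5's range; it's byte 1 of F1 A3 9C 9B = 0xF1.

0xF1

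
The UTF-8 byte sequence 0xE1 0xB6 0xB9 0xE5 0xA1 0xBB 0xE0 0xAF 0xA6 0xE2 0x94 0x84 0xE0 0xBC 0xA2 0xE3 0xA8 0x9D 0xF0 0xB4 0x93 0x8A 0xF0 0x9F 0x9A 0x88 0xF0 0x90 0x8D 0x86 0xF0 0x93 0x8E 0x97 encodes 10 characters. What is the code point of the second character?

U+587B

Offset 0: leading byte 0xE1 = 11100001 → 3-byte char #1 = E1 B6 B9.
Offset 3: leading byte 0xE5 = 11100101 → 3-byte char #2 = E5 A1 BB.
Leading byte 0xE5 = 11100101 matches 1110xxxx → 3-byte sequence.
Byte 1: 0xE5 = 11100101, payload 0101 (4 bits).
Byte 2: 0xA1 = 10100001 (10xxxxxx ✓), payload 100001.
Byte 3: 0xBB = 10111011 (10xxxxxx ✓), payload 111011.
Concatenate: 0101100001111011 = 0x587B (16 bits → U+587B).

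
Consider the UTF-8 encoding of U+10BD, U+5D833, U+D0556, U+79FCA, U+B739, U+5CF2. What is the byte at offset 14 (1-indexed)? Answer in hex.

0xBF

1-indexed offset 14 is 0-indexed offset 13.
U+10BD → 3-byte form E1 82 BD at offsets 0–2.
U+5D833 → 4-byte form F1 9D A0 B3 at offsets 3–6.
U+D0556 → 4-byte form F3 90 95 96 at offsets 7–10.
U+79FCA → 4-byte form F1 B9 BF 8A at offsets 11–14.
Offset 13 falls in char 4's range; it's byte 3 of F1 B9 BF 8A = 0xBF.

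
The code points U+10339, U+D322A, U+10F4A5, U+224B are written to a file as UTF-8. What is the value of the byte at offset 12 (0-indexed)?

U+10339 → 4-byte form F0 90 8C B9 at offsets 0–3.
U+D322A → 4-byte form F3 93 88 AA at offsets 4–7.
U+10F4A5 → 4-byte form F4 8F 92 A5 at offsets 8–11.
U+224B → 3-byte form E2 89 8B at offsets 12–14.
Offset 12 falls in char 4's range; it's byte 1 of E2 89 8B = 0xE2.

0xE2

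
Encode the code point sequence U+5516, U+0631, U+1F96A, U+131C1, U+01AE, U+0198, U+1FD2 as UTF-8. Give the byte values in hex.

U+5516: 3-byte form → E5 94 96.
U+0631: 2-byte form → D8 B1.
U+1F96A: 4-byte form → F0 9F A5 AA.
U+131C1: 4-byte form → F0 93 87 81.
U+01AE: 2-byte form → C6 AE.
U+0198: 2-byte form → C6 98.
U+1FD2: 3-byte form → E1 BF 92.
Concatenated (20 bytes): E5 94 96 D8 B1 F0 9F A5 AA F0 93 87 81 C6 AE C6 98 E1 BF 92.

E5 94 96 D8 B1 F0 9F A5 AA F0 93 87 81 C6 AE C6 98 E1 BF 92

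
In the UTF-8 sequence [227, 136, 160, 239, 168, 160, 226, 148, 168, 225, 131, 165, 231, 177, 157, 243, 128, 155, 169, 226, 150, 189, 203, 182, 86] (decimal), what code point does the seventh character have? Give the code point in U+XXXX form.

U+25BD

Offset 0: leading byte 0xE3 = 11100011 → 3-byte char #1 = E3 88 A0.
Offset 3: leading byte 0xEF = 11101111 → 3-byte char #2 = EF A8 A0.
Offset 6: leading byte 0xE2 = 11100010 → 3-byte char #3 = E2 94 A8.
Offset 9: leading byte 0xE1 = 11100001 → 3-byte char #4 = E1 83 A5.
Offset 12: leading byte 0xE7 = 11100111 → 3-byte char #5 = E7 B1 9D.
Offset 15: leading byte 0xF3 = 11110011 → 4-byte char #6 = F3 80 9B A9.
Offset 19: leading byte 0xE2 = 11100010 → 3-byte char #7 = E2 96 BD.
Leading byte 0xE2 = 11100010 matches 1110xxxx → 3-byte sequence.
Byte 1: 0xE2 = 11100010, payload 0010 (4 bits).
Byte 2: 0x96 = 10010110 (10xxxxxx ✓), payload 010110.
Byte 3: 0xBD = 10111101 (10xxxxxx ✓), payload 111101.
Concatenate: 0010010110111101 = 0x25BD (16 bits → U+25BD).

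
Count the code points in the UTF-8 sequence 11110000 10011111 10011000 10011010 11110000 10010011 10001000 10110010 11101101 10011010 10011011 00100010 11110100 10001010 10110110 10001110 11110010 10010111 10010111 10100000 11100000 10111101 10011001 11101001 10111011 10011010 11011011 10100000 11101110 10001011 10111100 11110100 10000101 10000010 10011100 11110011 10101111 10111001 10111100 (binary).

12

Byte at offset 0: 0xF0 = 11110000 → 4-byte char (#1). Advance 4.
Byte at offset 4: 0xF0 = 11110000 → 4-byte char (#2). Advance 4.
Byte at offset 8: 0xED = 11101101 → 3-byte char (#3). Advance 3.
Byte at offset 11: 0x22 = 00100010 → 1-byte char (#4). Advance 1.
Byte at offset 12: 0xF4 = 11110100 → 4-byte char (#5). Advance 4.
Byte at offset 16: 0xF2 = 11110010 → 4-byte char (#6). Advance 4.
Byte at offset 20: 0xE0 = 11100000 → 3-byte char (#7). Advance 3.
Byte at offset 23: 0xE9 = 11101001 → 3-byte char (#8). Advance 3.
Byte at offset 26: 0xDB = 11011011 → 2-byte char (#9). Advance 2.
Byte at offset 28: 0xEE = 11101110 → 3-byte char (#10). Advance 3.
Byte at offset 31: 0xF4 = 11110100 → 4-byte char (#11). Advance 4.
Byte at offset 35: 0xF3 = 11110011 → 4-byte char (#12). Advance 4.
Reached end at offset 39 after 12 code points.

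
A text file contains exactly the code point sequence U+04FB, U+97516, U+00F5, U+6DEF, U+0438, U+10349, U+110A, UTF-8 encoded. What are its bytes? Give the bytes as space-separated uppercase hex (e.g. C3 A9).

D3 BB F2 97 94 96 C3 B5 E6 B7 AF D0 B8 F0 90 8D 89 E1 84 8A

U+04FB: 2-byte form → D3 BB.
U+97516: 4-byte form → F2 97 94 96.
U+00F5: 2-byte form → C3 B5.
U+6DEF: 3-byte form → E6 B7 AF.
U+0438: 2-byte form → D0 B8.
U+10349: 4-byte form → F0 90 8D 89.
U+110A: 3-byte form → E1 84 8A.
Concatenated (20 bytes): D3 BB F2 97 94 96 C3 B5 E6 B7 AF D0 B8 F0 90 8D 89 E1 84 8A.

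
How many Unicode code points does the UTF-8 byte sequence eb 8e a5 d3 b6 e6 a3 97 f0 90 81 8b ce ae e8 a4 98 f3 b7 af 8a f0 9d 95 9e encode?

Byte at offset 0: 0xEB = 11101011 → 3-byte char (#1). Advance 3.
Byte at offset 3: 0xD3 = 11010011 → 2-byte char (#2). Advance 2.
Byte at offset 5: 0xE6 = 11100110 → 3-byte char (#3). Advance 3.
Byte at offset 8: 0xF0 = 11110000 → 4-byte char (#4). Advance 4.
Byte at offset 12: 0xCE = 11001110 → 2-byte char (#5). Advance 2.
Byte at offset 14: 0xE8 = 11101000 → 3-byte char (#6). Advance 3.
Byte at offset 17: 0xF3 = 11110011 → 4-byte char (#7). Advance 4.
Byte at offset 21: 0xF0 = 11110000 → 4-byte char (#8). Advance 4.
Reached end at offset 25 after 8 code points.

8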